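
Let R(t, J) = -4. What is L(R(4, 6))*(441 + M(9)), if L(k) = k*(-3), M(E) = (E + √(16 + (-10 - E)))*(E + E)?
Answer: 7236 + 216*I*√3 ≈ 7236.0 + 374.12*I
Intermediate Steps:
M(E) = 2*E*(E + √(6 - E)) (M(E) = (E + √(6 - E))*(2*E) = 2*E*(E + √(6 - E)))
L(k) = -3*k
L(R(4, 6))*(441 + M(9)) = (-3*(-4))*(441 + 2*9*(9 + √(6 - 1*9))) = 12*(441 + 2*9*(9 + √(6 - 9))) = 12*(441 + 2*9*(9 + √(-3))) = 12*(441 + 2*9*(9 + I*√3)) = 12*(441 + (162 + 18*I*√3)) = 12*(603 + 18*I*√3) = 7236 + 216*I*√3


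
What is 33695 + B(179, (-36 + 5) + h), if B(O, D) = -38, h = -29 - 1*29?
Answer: 33657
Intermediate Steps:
h = -58 (h = -29 - 29 = -58)
33695 + B(179, (-36 + 5) + h) = 33695 - 38 = 33657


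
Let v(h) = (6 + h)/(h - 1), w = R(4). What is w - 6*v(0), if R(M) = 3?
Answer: 39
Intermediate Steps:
w = 3
v(h) = (6 + h)/(-1 + h)
w - 6*v(0) = 3 - 6*(6 + 0)/(-1 + 0) = 3 - 6*6/(-1) = 3 - (-6)*6 = 3 - 6*(-6) = 3 + 36 = 39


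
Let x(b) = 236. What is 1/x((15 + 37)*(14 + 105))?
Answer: 1/236 ≈ 0.0042373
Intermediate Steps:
1/x((15 + 37)*(14 + 105)) = 1/236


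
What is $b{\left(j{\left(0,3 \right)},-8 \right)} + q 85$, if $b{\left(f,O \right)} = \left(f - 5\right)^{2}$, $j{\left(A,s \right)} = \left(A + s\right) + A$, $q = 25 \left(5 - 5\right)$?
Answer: $4$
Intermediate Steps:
$q = 0$ ($q = 25 \left(5 - 5\right) = 25 \cdot 0 = 0$)
$j{\left(A,s \right)} = s + 2 A$
$b{\left(f,O \right)} = \left(-5 + f\right)^{2}$
$b{\left(j{\left(0,3 \right)},-8 \right)} + q 85 = \left(-5 + \left(3 + 2 \cdot 0\right)\right)^{2} + 0 \cdot 85 = \left(-5 + \left(3 + 0\right)\right)^{2} + 0 = \left(-5 + 3\right)^{2} + 0 = \left(-2\right)^{2} + 0 = 4 + 0 = 4$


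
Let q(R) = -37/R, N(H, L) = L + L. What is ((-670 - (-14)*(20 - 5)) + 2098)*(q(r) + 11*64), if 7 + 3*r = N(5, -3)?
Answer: 1167138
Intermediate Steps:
N(H, L) = 2*L
r = -13/3 (r = -7/3 + (2*(-3))/3 = -7/3 + (⅓)*(-6) = -7/3 - 2 = -13/3 ≈ -4.3333)
((-670 - (-14)*(20 - 5)) + 2098)*(q(r) + 11*64) = ((-670 - (-14)*(20 - 5)) + 2098)*(-37/(-13/3) + 11*64) = ((-670 - (-14)*15) + 2098)*(-37*(-3/13) + 704) = ((-670 - 1*(-210)) + 2098)*(111/13 + 704) = ((-670 + 210) + 2098)*(9263/13) = (-460 + 2098)*(9263/13) = 1638*(9263/13) = 1167138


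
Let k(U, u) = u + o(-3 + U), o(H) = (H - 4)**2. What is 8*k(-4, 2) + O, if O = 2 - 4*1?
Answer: 982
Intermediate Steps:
o(H) = (-4 + H)**2
O = -2 (O = 2 - 4 = -2)
k(U, u) = u + (-7 + U)**2 (k(U, u) = u + (-4 + (-3 + U))**2 = u + (-7 + U)**2)
8*k(-4, 2) + O = 8*(2 + (-7 - 4)**2) - 2 = 8*(2 + (-11)**2) - 2 = 8*(2 + 121) - 2 = 8*123 - 2 = 984 - 2 = 982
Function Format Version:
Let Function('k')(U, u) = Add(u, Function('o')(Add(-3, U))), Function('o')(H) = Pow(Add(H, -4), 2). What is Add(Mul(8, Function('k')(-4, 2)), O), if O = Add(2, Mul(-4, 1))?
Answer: 982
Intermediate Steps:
Function('o')(H) = Pow(Add(-4, H), 2)
O = -2 (O = Add(2, -4) = -2)
Function('k')(U, u) = Add(u, Pow(Add(-7, U), 2)) (Function('k')(U, u) = Add(u, Pow(Add(-4, Add(-3, U)), 2)) = Add(u, Pow(Add(-7, U), 2)))
Add(Mul(8, Function('k')(-4, 2)), O) = Add(Mul(8, Add(2, Pow(Add(-7, -4), 2))), -2) = Add(Mul(8, Add(2, Pow(-11, 2))), -2) = Add(Mul(8, Add(2, 121)), -2) = Add(Mul(8, 123), -2) = Add(984, -2) = 982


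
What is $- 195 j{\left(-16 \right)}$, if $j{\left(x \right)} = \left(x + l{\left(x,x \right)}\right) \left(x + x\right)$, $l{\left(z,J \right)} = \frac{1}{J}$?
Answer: $-100230$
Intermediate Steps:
$j{\left(x \right)} = 2 x \left(x + \frac{1}{x}\right)$ ($j{\left(x \right)} = \left(x + \frac{1}{x}\right) \left(x + x\right) = \left(x + \frac{1}{x}\right) 2 x = 2 x \left(x + \frac{1}{x}\right)$)
$- 195 j{\left(-16 \right)} = - 195 \left(2 + 2 \left(-16\right)^{2}\right) = - 195 \left(2 + 2 \cdot 256\right) = - 195 \left(2 + 512\right) = \left(-195\right) 514 = -100230$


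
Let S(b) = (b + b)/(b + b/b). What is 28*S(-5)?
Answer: 70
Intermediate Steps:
S(b) = 2*b/(1 + b) (S(b) = (2*b)/(b + 1) = (2*b)/(1 + b) = 2*b/(1 + b))
28*S(-5) = 28*(2*(-5)/(1 - 5)) = 28*(2*(-5)/(-4)) = 28*(2*(-5)*(-1/4)) = 28*(5/2) = 70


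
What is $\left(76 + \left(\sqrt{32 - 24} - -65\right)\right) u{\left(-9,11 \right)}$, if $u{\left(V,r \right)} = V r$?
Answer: $-13959 - 198 \sqrt{2} \approx -14239.0$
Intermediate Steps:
$\left(76 + \left(\sqrt{32 - 24} - -65\right)\right) u{\left(-9,11 \right)} = \left(76 + \left(\sqrt{32 - 24} - -65\right)\right) \left(\left(-9\right) 11\right) = \left(76 + \left(\sqrt{8} + 65\right)\right) \left(-99\right) = \left(76 + \left(2 \sqrt{2} + 65\right)\right) \left(-99\right) = \left(76 + \left(65 + 2 \sqrt{2}\right)\right) \left(-99\right) = \left(141 + 2 \sqrt{2}\right) \left(-99\right) = -13959 - 198 \sqrt{2}$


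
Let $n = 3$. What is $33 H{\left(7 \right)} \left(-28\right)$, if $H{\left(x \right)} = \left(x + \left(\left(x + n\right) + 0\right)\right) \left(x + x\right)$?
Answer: $-219912$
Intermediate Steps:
$H{\left(x \right)} = 2 x \left(3 + 2 x\right)$ ($H{\left(x \right)} = \left(x + \left(\left(x + 3\right) + 0\right)\right) \left(x + x\right) = \left(x + \left(\left(3 + x\right) + 0\right)\right) 2 x = \left(x + \left(3 + x\right)\right) 2 x = \left(3 + 2 x\right) 2 x = 2 x \left(3 + 2 x\right)$)
$33 H{\left(7 \right)} \left(-28\right) = 33 \cdot 2 \cdot 7 \left(3 + 2 \cdot 7\right) \left(-28\right) = 33 \cdot 2 \cdot 7 \left(3 + 14\right) \left(-28\right) = 33 \cdot 2 \cdot 7 \cdot 17 \left(-28\right) = 33 \cdot 238 \left(-28\right) = 7854 \left(-28\right) = -219912$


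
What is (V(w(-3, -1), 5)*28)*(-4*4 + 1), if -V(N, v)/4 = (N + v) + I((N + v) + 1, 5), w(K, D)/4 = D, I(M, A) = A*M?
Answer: 18480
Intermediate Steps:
w(K, D) = 4*D
V(N, v) = -20 - 24*N - 24*v (V(N, v) = -4*((N + v) + 5*((N + v) + 1)) = -4*((N + v) + 5*(1 + N + v)) = -4*((N + v) + (5 + 5*N + 5*v)) = -4*(5 + 6*N + 6*v) = -20 - 24*N - 24*v)
(V(w(-3, -1), 5)*28)*(-4*4 + 1) = ((-20 - 96*(-1) - 24*5)*28)*(-4*4 + 1) = ((-20 - 24*(-4) - 120)*28)*(-16 + 1) = ((-20 + 96 - 120)*28)*(-15) = -44*28*(-15) = -1232*(-15) = 18480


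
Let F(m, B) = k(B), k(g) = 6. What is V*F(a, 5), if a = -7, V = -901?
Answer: -5406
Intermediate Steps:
F(m, B) = 6
V*F(a, 5) = -901*6 = -5406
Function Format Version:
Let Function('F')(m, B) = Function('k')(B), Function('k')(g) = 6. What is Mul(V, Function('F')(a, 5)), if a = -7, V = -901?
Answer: -5406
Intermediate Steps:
Function('F')(m, B) = 6
Mul(V, Function('F')(a, 5)) = Mul(-901, 6) = -5406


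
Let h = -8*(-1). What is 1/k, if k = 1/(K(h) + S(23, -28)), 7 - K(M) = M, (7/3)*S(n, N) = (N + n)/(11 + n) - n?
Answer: -2599/238 ≈ -10.920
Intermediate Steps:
S(n, N) = -3*n/7 + 3*(N + n)/(7*(11 + n)) (S(n, N) = 3*((N + n)/(11 + n) - n)/7 = 3*(-n + (N + n)/(11 + n))/7 = -3*n/7 + 3*(N + n)/(7*(11 + n)))
h = 8
K(M) = 7 - M
k = -238/2599 (k = 1/((7 - 1*8) + 3*(-28 - 1*23² - 10*23)/(7*(11 + 23))) = 1/((7 - 8) + (3/7)*(-28 - 1*529 - 230)/34) = 1/(-1 + (3/7)*(1/34)*(-28 - 529 - 230)) = 1/(-1 + (3/7)*(1/34)*(-787)) = 1/(-1 - 2361/238) = 1/(-2599/238) = -238/2599 ≈ -0.091574)
1/k = 1/(-238/2599) = -2599/238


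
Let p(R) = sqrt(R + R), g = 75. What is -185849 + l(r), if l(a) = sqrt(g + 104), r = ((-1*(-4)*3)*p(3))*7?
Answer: -185849 + sqrt(179) ≈ -1.8584e+5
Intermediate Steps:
p(R) = sqrt(2)*sqrt(R) (p(R) = sqrt(2*R) = sqrt(2)*sqrt(R))
r = 84*sqrt(6) (r = ((-1*(-4)*3)*(sqrt(2)*sqrt(3)))*7 = ((4*3)*sqrt(6))*7 = (12*sqrt(6))*7 = 84*sqrt(6) ≈ 205.76)
l(a) = sqrt(179) (l(a) = sqrt(75 + 104) = sqrt(179))
-185849 + l(r) = -185849 + sqrt(179)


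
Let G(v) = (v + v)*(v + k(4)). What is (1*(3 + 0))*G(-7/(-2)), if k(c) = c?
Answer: 315/2 ≈ 157.50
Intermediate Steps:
G(v) = 2*v*(4 + v) (G(v) = (v + v)*(v + 4) = (2*v)*(4 + v) = 2*v*(4 + v))
(1*(3 + 0))*G(-7/(-2)) = (1*(3 + 0))*(2*(-7/(-2))*(4 - 7/(-2))) = (1*3)*(2*(-7*(-½))*(4 - 7*(-½))) = 3*(2*(7/2)*(4 + 7/2)) = 3*(2*(7/2)*(15/2)) = 3*(105/2) = 315/2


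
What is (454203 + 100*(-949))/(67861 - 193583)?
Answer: -359303/125722 ≈ -2.8579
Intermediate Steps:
(454203 + 100*(-949))/(67861 - 193583) = (454203 - 94900)/(-125722) = 359303*(-1/125722) = -359303/125722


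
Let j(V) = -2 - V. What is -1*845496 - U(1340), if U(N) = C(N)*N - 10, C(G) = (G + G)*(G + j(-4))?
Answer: -4820235886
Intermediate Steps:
C(G) = 2*G*(2 + G) (C(G) = (G + G)*(G + (-2 - 1*(-4))) = (2*G)*(G + (-2 + 4)) = (2*G)*(G + 2) = (2*G)*(2 + G) = 2*G*(2 + G))
U(N) = -10 + 2*N²*(2 + N) (U(N) = (2*N*(2 + N))*N - 10 = 2*N²*(2 + N) - 10 = -10 + 2*N²*(2 + N))
-1*845496 - U(1340) = -1*845496 - (-10 + 2*1340²*(2 + 1340)) = -845496 - (-10 + 2*1795600*1342) = -845496 - (-10 + 4819390400) = -845496 - 1*4819390390 = -845496 - 4819390390 = -4820235886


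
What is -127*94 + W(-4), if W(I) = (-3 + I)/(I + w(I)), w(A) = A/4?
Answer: -59683/5 ≈ -11937.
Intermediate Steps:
w(A) = A/4 (w(A) = A*(¼) = A/4)
W(I) = 4*(-3 + I)/(5*I) (W(I) = (-3 + I)/(I + I/4) = (-3 + I)/((5*I/4)) = (-3 + I)*(4/(5*I)) = 4*(-3 + I)/(5*I))
-127*94 + W(-4) = -127*94 + (⅘)*(-3 - 4)/(-4) = -11938 + (⅘)*(-¼)*(-7) = -11938 + 7/5 = -59683/5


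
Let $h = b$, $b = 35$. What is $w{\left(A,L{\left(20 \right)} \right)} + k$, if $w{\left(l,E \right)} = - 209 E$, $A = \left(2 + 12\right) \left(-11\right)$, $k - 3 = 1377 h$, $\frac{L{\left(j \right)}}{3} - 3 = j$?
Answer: $33777$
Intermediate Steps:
$h = 35$
$L{\left(j \right)} = 9 + 3 j$
$k = 48198$ ($k = 3 + 1377 \cdot 35 = 3 + 48195 = 48198$)
$A = -154$ ($A = 14 \left(-11\right) = -154$)
$w{\left(A,L{\left(20 \right)} \right)} + k = - 209 \left(9 + 3 \cdot 20\right) + 48198 = - 209 \left(9 + 60\right) + 48198 = \left(-209\right) 69 + 48198 = -14421 + 48198 = 33777$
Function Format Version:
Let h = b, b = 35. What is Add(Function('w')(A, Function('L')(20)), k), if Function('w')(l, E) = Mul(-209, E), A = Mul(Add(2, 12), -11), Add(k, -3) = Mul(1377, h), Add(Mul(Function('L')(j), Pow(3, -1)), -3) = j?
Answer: 33777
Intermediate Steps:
h = 35
Function('L')(j) = Add(9, Mul(3, j))
k = 48198 (k = Add(3, Mul(1377, 35)) = Add(3, 48195) = 48198)
A = -154 (A = Mul(14, -11) = -154)
Add(Function('w')(A, Function('L')(20)), k) = Add(Mul(-209, Add(9, Mul(3, 20))), 48198) = Add(Mul(-209, Add(9, 60)), 48198) = Add(Mul(-209, 69), 48198) = Add(-14421, 48198) = 33777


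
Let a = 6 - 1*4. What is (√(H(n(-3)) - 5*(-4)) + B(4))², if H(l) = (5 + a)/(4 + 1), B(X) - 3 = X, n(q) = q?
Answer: (35 + √535)²/25 ≈ 135.16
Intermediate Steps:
B(X) = 3 + X
a = 2 (a = 6 - 4 = 2)
H(l) = 7/5 (H(l) = (5 + 2)/(4 + 1) = 7/5)
(√(H(n(-3)) - 5*(-4)) + B(4))² = (√(7/5 - 5*(-4)) + (3 + 4))² = (√(7/5 + 20) + 7)² = (√(107/5) + 7)² = (√535/5 + 7)² = (7 + √535/5)²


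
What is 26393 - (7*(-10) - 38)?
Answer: 26501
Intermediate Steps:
26393 - (7*(-10) - 38) = 26393 - (-70 - 38) = 26393 - 1*(-108) = 26393 + 108 = 26501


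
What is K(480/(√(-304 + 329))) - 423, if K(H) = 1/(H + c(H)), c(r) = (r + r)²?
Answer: -15634079/36960 ≈ -423.00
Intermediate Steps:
c(r) = 4*r² (c(r) = (2*r)² = 4*r²)
K(H) = 1/(H + 4*H²)
K(480/(√(-304 + 329))) - 423 = 1/(((480/(√(-304 + 329))))*(1 + 4*(480/(√(-304 + 329))))) - 423 = 1/(((480/(√25)))*(1 + 4*(480/(√25)))) - 423 = 1/(((480/5))*(1 + 4*(480/5))) - 423 = 1/(((480*(⅕)))*(1 + 4*(480*(⅕)))) - 423 = 1/(96*(1 + 4*96)) - 423 = 1/(96*(1 + 384)) - 423 = (1/96)/385 - 423 = (1/96)*(1/385) - 423 = 1/36960 - 423 = -15634079/36960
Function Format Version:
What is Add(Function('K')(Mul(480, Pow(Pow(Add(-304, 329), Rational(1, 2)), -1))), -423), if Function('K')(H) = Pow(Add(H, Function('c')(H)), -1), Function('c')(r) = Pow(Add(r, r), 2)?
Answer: Rational(-15634079, 36960) ≈ -423.00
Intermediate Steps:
Function('c')(r) = Mul(4, Pow(r, 2)) (Function('c')(r) = Pow(Mul(2, r), 2) = Mul(4, Pow(r, 2)))
Function('K')(H) = Pow(Add(H, Mul(4, Pow(H, 2))), -1)
Add(Function('K')(Mul(480, Pow(Pow(Add(-304, 329), Rational(1, 2)), -1))), -423) = Add(Mul(Pow(Mul(480, Pow(Pow(Add(-304, 329), Rational(1, 2)), -1)), -1), Pow(Add(1, Mul(4, Mul(480, Pow(Pow(Add(-304, 329), Rational(1, 2)), -1)))), -1)), -423) = Add(Mul(Pow(Mul(480, Pow(Pow(25, Rational(1, 2)), -1)), -1), Pow(Add(1, Mul(4, Mul(480, Pow(Pow(25, Rational(1, 2)), -1)))), -1)), -423) = Add(Mul(Pow(Mul(480, Pow(5, -1)), -1), Pow(Add(1, Mul(4, Mul(480, Pow(5, -1)))), -1)), -423) = Add(Mul(Pow(Mul(480, Rational(1, 5)), -1), Pow(Add(1, Mul(4, Mul(480, Rational(1, 5)))), -1)), -423) = Add(Mul(Pow(96, -1), Pow(Add(1, Mul(4, 96)), -1)), -423) = Add(Mul(Rational(1, 96), Pow(Add(1, 384), -1)), -423) = Add(Mul(Rational(1, 96), Pow(385, -1)), -423) = Add(Mul(Rational(1, 96), Rational(1, 385)), -423) = Add(Rational(1, 36960), -423) = Rational(-15634079, 36960)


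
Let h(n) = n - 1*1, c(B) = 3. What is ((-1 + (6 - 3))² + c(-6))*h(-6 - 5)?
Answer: -84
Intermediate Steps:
h(n) = -1 + n (h(n) = n - 1 = -1 + n)
((-1 + (6 - 3))² + c(-6))*h(-6 - 5) = ((-1 + (6 - 3))² + 3)*(-1 + (-6 - 5)) = ((-1 + 3)² + 3)*(-1 - 11) = (2² + 3)*(-12) = (4 + 3)*(-12) = 7*(-12) = -84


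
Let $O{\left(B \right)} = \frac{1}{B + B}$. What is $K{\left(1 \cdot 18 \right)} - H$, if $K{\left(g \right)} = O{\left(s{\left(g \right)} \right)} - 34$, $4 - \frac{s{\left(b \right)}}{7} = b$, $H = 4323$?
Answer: $- \frac{853973}{196} \approx -4357.0$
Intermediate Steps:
$s{\left(b \right)} = 28 - 7 b$
$O{\left(B \right)} = \frac{1}{2 B}$
$K{\left(g \right)} = -34 + \frac{1}{2 \left(28 - 7 g\right)}$ ($K{\left(g \right)} = \frac{1}{2 \left(28 - 7 g\right)} - 34 = -34 + \frac{1}{2 \left(28 - 7 g\right)}$)
$K{\left(1 \cdot 18 \right)} - H = \frac{1903 - 476 \cdot 1 \cdot 18}{14 \left(-4 + 1 \cdot 18\right)} - 4323 = \frac{1903 - 8568}{14 \left(-4 + 18\right)} - 4323 = \frac{1903 - 8568}{14 \cdot 14} - 4323 = \frac{1}{14} \cdot \frac{1}{14} \left(-6665\right) - 4323 = - \frac{6665}{196} - 4323 = - \frac{853973}{196}$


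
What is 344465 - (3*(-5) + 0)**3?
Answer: 347840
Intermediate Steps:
344465 - (3*(-5) + 0)**3 = 344465 - (-15 + 0)**3 = 344465 - 1*(-15)**3 = 344465 - 1*(-3375) = 344465 + 3375 = 347840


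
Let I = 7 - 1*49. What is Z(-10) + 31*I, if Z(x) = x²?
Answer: -1202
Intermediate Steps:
I = -42 (I = 7 - 49 = -42)
Z(-10) + 31*I = (-10)² + 31*(-42) = 100 - 1302 = -1202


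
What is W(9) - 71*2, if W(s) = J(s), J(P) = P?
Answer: -133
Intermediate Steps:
W(s) = s
W(9) - 71*2 = 9 - 71*2 = 9 - 142 = -133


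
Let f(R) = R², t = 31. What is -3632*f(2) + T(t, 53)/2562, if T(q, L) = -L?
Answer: -37220789/2562 ≈ -14528.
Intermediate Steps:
-3632*f(2) + T(t, 53)/2562 = -3632*2² - 1*53/2562 = -3632/(1/4) - 53*1/2562 = -3632/¼ - 53/2562 = -3632*4 - 53/2562 = -14528 - 53/2562 = -37220789/2562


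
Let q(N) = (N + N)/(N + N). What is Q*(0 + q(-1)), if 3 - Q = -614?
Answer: 617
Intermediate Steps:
Q = 617 (Q = 3 - 1*(-614) = 3 + 614 = 617)
q(N) = 1 (q(N) = (2*N)/((2*N)) = (2*N)*(1/(2*N)) = 1)
Q*(0 + q(-1)) = 617*(0 + 1) = 617*1 = 617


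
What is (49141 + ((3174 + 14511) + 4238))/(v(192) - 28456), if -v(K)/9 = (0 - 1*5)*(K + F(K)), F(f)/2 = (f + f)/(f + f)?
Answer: -5076/1409 ≈ -3.6026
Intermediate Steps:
F(f) = 2 (F(f) = 2*((f + f)/(f + f)) = 2*((2*f)/((2*f))) = 2*((2*f)*(1/(2*f))) = 2*1 = 2)
v(K) = 90 + 45*K (v(K) = -9*(0 - 1*5)*(K + 2) = -9*(0 - 5)*(2 + K) = -(-45)*(2 + K) = -9*(-10 - 5*K) = 90 + 45*K)
(49141 + ((3174 + 14511) + 4238))/(v(192) - 28456) = (49141 + ((3174 + 14511) + 4238))/((90 + 45*192) - 28456) = (49141 + (17685 + 4238))/((90 + 8640) - 28456) = (49141 + 21923)/(8730 - 28456) = 71064/(-19726) = 71064*(-1/19726) = -5076/1409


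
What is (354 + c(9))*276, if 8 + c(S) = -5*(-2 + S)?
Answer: 85836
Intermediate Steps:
c(S) = 2 - 5*S (c(S) = -8 - 5*(-2 + S) = -8 + (10 - 5*S) = 2 - 5*S)
(354 + c(9))*276 = (354 + (2 - 5*9))*276 = (354 + (2 - 45))*276 = (354 - 43)*276 = 311*276 = 85836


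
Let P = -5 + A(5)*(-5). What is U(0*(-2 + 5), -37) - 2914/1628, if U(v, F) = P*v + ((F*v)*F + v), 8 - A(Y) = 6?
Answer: -1457/814 ≈ -1.7899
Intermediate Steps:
A(Y) = 2 (A(Y) = 8 - 1*6 = 8 - 6 = 2)
P = -15 (P = -5 + 2*(-5) = -5 - 10 = -15)
U(v, F) = -14*v + v*F² (U(v, F) = -15*v + ((F*v)*F + v) = -15*v + (v*F² + v) = -15*v + (v + v*F²) = -14*v + v*F²)
U(0*(-2 + 5), -37) - 2914/1628 = (0*(-2 + 5))*(-14 + (-37)²) - 2914/1628 = (0*3)*(-14 + 1369) - 2914/1628 = 0*1355 - 1*1457/814 = 0 - 1457/814 = -1457/814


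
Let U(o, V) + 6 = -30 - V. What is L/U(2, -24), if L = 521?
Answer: -521/12 ≈ -43.417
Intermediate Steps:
U(o, V) = -36 - V (U(o, V) = -6 + (-30 - V) = -36 - V)
L/U(2, -24) = 521/(-36 - 1*(-24)) = 521/(-36 + 24) = 521/(-12) = 521*(-1/12) = -521/12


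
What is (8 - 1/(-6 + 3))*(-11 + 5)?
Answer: -50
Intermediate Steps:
(8 - 1/(-6 + 3))*(-11 + 5) = (8 - 1/(-3))*(-6) = (8 - 1*(-⅓))*(-6) = (8 + ⅓)*(-6) = (25/3)*(-6) = -50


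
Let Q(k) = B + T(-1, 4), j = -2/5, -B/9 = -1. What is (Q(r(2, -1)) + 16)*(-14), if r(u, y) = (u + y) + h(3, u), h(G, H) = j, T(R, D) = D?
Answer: -406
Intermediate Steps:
B = 9 (B = -9*(-1) = 9)
j = -2/5 (j = -2*1/5 = -2/5 ≈ -0.40000)
h(G, H) = -2/5
r(u, y) = -2/5 + u + y (r(u, y) = (u + y) - 2/5 = -2/5 + u + y)
Q(k) = 13 (Q(k) = 9 + 4 = 13)
(Q(r(2, -1)) + 16)*(-14) = (13 + 16)*(-14) = 29*(-14) = -406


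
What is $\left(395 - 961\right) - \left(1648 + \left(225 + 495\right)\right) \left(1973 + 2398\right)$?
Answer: $-10351094$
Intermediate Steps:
$\left(395 - 961\right) - \left(1648 + \left(225 + 495\right)\right) \left(1973 + 2398\right) = -566 - \left(1648 + 720\right) 4371 = -566 - 2368 \cdot 4371 = -566 - 10350528 = -10351094$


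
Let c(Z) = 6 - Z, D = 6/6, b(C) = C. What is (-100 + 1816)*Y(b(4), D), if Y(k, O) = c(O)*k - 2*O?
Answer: 30888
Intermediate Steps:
D = 1 (D = 6*(⅙) = 1)
Y(k, O) = -2*O + k*(6 - O) (Y(k, O) = (6 - O)*k - 2*O = k*(6 - O) - 2*O = -2*O + k*(6 - O))
(-100 + 1816)*Y(b(4), D) = (-100 + 1816)*(-2*1 - 1*4*(-6 + 1)) = 1716*(-2 - 1*4*(-5)) = 1716*(-2 + 20) = 1716*18 = 30888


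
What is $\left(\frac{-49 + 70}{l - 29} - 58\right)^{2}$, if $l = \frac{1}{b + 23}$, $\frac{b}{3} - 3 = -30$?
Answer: $\frac{1085307136}{314721} \approx 3448.5$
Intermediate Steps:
$b = -81$ ($b = 9 + 3 \left(-30\right) = 9 - 90 = -81$)
$l = - \frac{1}{58}$ ($l = \frac{1}{-81 + 23} = \frac{1}{-58} = - \frac{1}{58} \approx -0.017241$)
$\left(\frac{-49 + 70}{l - 29} - 58\right)^{2} = \left(\frac{-49 + 70}{- \frac{1}{58} - 29} - 58\right)^{2} = \left(\frac{21}{- \frac{1683}{58}} - 58\right)^{2} = \left(21 \left(- \frac{58}{1683}\right) - 58\right)^{2} = \left(- \frac{406}{561} - 58\right)^{2} = \left(- \frac{32944}{561}\right)^{2} = \frac{1085307136}{314721}$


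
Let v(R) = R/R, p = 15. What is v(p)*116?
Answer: 116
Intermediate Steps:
v(R) = 1
v(p)*116 = 1*116 = 116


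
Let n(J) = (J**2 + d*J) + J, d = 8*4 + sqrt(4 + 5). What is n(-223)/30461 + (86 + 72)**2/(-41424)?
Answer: 241748455/315454116 ≈ 0.76635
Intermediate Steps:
d = 35 (d = 32 + sqrt(9) = 32 + 3 = 35)
n(J) = J**2 + 36*J (n(J) = (J**2 + 35*J) + J = J**2 + 36*J)
n(-223)/30461 + (86 + 72)**2/(-41424) = -223*(36 - 223)/30461 + (86 + 72)**2/(-41424) = -223*(-187)*(1/30461) + 158**2*(-1/41424) = 41701*(1/30461) + 24964*(-1/41424) = 41701/30461 - 6241/10356 = 241748455/315454116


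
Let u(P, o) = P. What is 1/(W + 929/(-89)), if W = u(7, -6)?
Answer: -89/306 ≈ -0.29085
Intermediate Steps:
W = 7
1/(W + 929/(-89)) = 1/(7 + 929/(-89)) = 1/(7 + 929*(-1/89)) = 1/(7 - 929/89) = 1/(-306/89) = -89/306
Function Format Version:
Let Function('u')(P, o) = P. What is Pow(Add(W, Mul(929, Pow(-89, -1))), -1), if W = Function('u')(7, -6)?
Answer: Rational(-89, 306) ≈ -0.29085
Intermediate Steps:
W = 7
Pow(Add(W, Mul(929, Pow(-89, -1))), -1) = Pow(Add(7, Mul(929, Pow(-89, -1))), -1) = Pow(Add(7, Mul(929, Rational(-1, 89))), -1) = Pow(Add(7, Rational(-929, 89)), -1) = Pow(Rational(-306, 89), -1) = Rational(-89, 306)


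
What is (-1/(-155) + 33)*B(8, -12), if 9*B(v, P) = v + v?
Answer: 81856/1395 ≈ 58.678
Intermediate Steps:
B(v, P) = 2*v/9 (B(v, P) = (v + v)/9 = (2*v)/9 = 2*v/9)
(-1/(-155) + 33)*B(8, -12) = (-1/(-155) + 33)*((2/9)*8) = (-1*(-1/155) + 33)*(16/9) = (1/155 + 33)*(16/9) = (5116/155)*(16/9) = 81856/1395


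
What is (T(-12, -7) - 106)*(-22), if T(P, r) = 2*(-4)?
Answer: 2508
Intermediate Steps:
T(P, r) = -8
(T(-12, -7) - 106)*(-22) = (-8 - 106)*(-22) = -114*(-22) = 2508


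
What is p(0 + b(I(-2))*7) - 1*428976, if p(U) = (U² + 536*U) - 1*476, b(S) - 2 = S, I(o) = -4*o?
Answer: -387032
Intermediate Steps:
b(S) = 2 + S
p(U) = -476 + U² + 536*U (p(U) = (U² + 536*U) - 476 = -476 + U² + 536*U)
p(0 + b(I(-2))*7) - 1*428976 = (-476 + (0 + (2 - 4*(-2))*7)² + 536*(0 + (2 - 4*(-2))*7)) - 1*428976 = (-476 + (0 + (2 + 8)*7)² + 536*(0 + (2 + 8)*7)) - 428976 = (-476 + (0 + 10*7)² + 536*(0 + 10*7)) - 428976 = (-476 + (0 + 70)² + 536*(0 + 70)) - 428976 = (-476 + 70² + 536*70) - 428976 = (-476 + 4900 + 37520) - 428976 = 41944 - 428976 = -387032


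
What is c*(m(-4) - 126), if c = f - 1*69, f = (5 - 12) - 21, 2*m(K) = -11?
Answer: 25511/2 ≈ 12756.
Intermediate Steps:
m(K) = -11/2 (m(K) = (½)*(-11) = -11/2)
f = -28 (f = -7 - 21 = -28)
c = -97 (c = -28 - 1*69 = -28 - 69 = -97)
c*(m(-4) - 126) = -97*(-11/2 - 126) = -97*(-263/2) = 25511/2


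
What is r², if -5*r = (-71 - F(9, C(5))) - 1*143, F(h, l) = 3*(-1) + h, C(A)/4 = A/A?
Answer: 1936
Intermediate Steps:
C(A) = 4 (C(A) = 4*(A/A) = 4*1 = 4)
F(h, l) = -3 + h
r = 44 (r = -((-71 - (-3 + 9)) - 1*143)/5 = -((-71 - 1*6) - 143)/5 = -((-71 - 6) - 143)/5 = -(-77 - 143)/5 = -⅕*(-220) = 44)
r² = 44² = 1936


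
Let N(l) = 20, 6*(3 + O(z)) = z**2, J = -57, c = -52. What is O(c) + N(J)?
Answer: 1403/3 ≈ 467.67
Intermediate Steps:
O(z) = -3 + z**2/6
O(c) + N(J) = (-3 + (1/6)*(-52)**2) + 20 = (-3 + (1/6)*2704) + 20 = (-3 + 1352/3) + 20 = 1343/3 + 20 = 1403/3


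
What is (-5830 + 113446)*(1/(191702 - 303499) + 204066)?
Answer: 2455147829733216/111797 ≈ 2.1961e+10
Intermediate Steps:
(-5830 + 113446)*(1/(191702 - 303499) + 204066) = 107616*(1/(-111797) + 204066) = 107616*(-1/111797 + 204066) = 107616*(22813966601/111797) = 2455147829733216/111797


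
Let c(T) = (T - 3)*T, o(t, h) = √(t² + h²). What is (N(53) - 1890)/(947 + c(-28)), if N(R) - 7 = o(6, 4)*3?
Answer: -1883/1815 + 2*√13/605 ≈ -1.0255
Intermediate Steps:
o(t, h) = √(h² + t²)
N(R) = 7 + 6*√13 (N(R) = 7 + √(4² + 6²)*3 = 7 + √(16 + 36)*3 = 7 + √52*3 = 7 + (2*√13)*3 = 7 + 6*√13)
c(T) = T*(-3 + T) (c(T) = (-3 + T)*T = T*(-3 + T))
(N(53) - 1890)/(947 + c(-28)) = ((7 + 6*√13) - 1890)/(947 - 28*(-3 - 28)) = (-1883 + 6*√13)/(947 - 28*(-31)) = (-1883 + 6*√13)/(947 + 868) = (-1883 + 6*√13)/1815 = (-1883 + 6*√13)*(1/1815) = -1883/1815 + 2*√13/605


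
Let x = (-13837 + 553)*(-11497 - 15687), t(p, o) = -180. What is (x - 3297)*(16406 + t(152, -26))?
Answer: 5859353968734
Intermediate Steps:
x = 361112256 (x = -13284*(-27184) = 361112256)
(x - 3297)*(16406 + t(152, -26)) = (361112256 - 3297)*(16406 - 180) = 361108959*16226 = 5859353968734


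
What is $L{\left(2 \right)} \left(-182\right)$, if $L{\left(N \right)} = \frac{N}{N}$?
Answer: $-182$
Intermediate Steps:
$L{\left(N \right)} = 1$
$L{\left(2 \right)} \left(-182\right) = 1 \left(-182\right) = -182$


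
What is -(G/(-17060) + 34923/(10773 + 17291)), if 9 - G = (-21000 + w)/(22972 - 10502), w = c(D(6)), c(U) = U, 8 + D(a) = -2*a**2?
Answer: -185642873669/149257121120 ≈ -1.2438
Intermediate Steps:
D(a) = -8 - 2*a**2
w = -80 (w = -8 - 2*6**2 = -8 - 2*36 = -8 - 72 = -80)
G = 13331/1247 (G = 9 - (-21000 - 80)/(22972 - 10502) = 9 - (-21080)/12470 = 9 - 1*(-2108/1247) = 9 + 2108/1247 = 13331/1247 ≈ 10.690)
-(G/(-17060) + 34923/(10773 + 17291)) = -((13331/1247)/(-17060) + 34923/(10773 + 17291)) = -((13331/1247)*(-1/17060) + 34923/28064) = -(-13331/21273820 + 34923*(1/28064)) = -(-13331/21273820 + 34923/28064) = -1*185642873669/149257121120 = -185642873669/149257121120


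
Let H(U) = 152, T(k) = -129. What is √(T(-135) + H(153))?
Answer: √23 ≈ 4.7958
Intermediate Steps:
√(T(-135) + H(153)) = √(-129 + 152) = √23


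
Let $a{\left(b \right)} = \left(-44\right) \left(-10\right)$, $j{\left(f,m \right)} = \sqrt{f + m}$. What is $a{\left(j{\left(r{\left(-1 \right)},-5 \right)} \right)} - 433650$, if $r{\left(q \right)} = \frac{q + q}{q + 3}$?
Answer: $-433210$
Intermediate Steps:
$r{\left(q \right)} = \frac{2 q}{3 + q}$
$a{\left(b \right)} = 440$
$a{\left(j{\left(r{\left(-1 \right)},-5 \right)} \right)} - 433650 = 440 - 433650 = -433210$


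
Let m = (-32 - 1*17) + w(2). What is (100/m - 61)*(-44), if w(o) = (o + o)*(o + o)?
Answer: 8452/3 ≈ 2817.3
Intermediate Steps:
w(o) = 4*o² (w(o) = (2*o)*(2*o) = 4*o²)
m = -33 (m = (-32 - 1*17) + 4*2² = (-32 - 17) + 4*4 = -49 + 16 = -33)
(100/m - 61)*(-44) = (100/(-33) - 61)*(-44) = (100*(-1/33) - 61)*(-44) = (-100/33 - 61)*(-44) = -2113/33*(-44) = 8452/3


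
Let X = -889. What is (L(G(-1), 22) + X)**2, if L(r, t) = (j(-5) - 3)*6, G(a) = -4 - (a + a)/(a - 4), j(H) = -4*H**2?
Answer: 2271049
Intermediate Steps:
G(a) = -4 - 2*a/(-4 + a)
L(r, t) = -618 (L(r, t) = (-4*(-5)**2 - 3)*6 = (-4*25 - 3)*6 = (-100 - 3)*6 = -103*6 = -618)
(L(G(-1), 22) + X)**2 = (-618 - 889)**2 = (-1507)**2 = 2271049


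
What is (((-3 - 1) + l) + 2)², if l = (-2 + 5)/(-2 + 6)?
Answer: 25/16 ≈ 1.5625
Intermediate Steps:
l = ¾ (l = 3/4 = 3*(¼) = ¾ ≈ 0.75000)
(((-3 - 1) + l) + 2)² = (((-3 - 1) + ¾) + 2)² = ((-4 + ¾) + 2)² = (-13/4 + 2)² = (-5/4)² = 25/16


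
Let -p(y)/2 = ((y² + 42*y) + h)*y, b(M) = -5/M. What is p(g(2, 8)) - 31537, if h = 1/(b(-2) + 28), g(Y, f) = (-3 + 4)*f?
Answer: -2314189/61 ≈ -37938.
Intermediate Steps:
g(Y, f) = f (g(Y, f) = 1*f = f)
h = 2/61 (h = 1/(-5/(-2) + 28) = 1/(-5*(-½) + 28) = 1/(5/2 + 28) = 1/(61/2) = 2/61 ≈ 0.032787)
p(y) = -2*y*(2/61 + y² + 42*y) (p(y) = -2*((y² + 42*y) + 2/61)*y = -2*(2/61 + y² + 42*y)*y = -2*y*(2/61 + y² + 42*y))
p(g(2, 8)) - 31537 = -2/61*8*(2 + 61*8² + 2562*8) - 31537 = -2/61*8*(2 + 61*64 + 20496) - 31537 = -2/61*8*(2 + 3904 + 20496) - 31537 = -2/61*8*24402 - 31537 = -390432/61 - 31537 = -2314189/61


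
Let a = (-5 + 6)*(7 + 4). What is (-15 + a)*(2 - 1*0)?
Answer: -8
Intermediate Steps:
a = 11 (a = 1*11 = 11)
(-15 + a)*(2 - 1*0) = (-15 + 11)*(2 - 1*0) = -4*(2 + 0) = -4*2 = -8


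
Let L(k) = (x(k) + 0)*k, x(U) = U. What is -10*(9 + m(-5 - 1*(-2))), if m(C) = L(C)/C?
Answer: -60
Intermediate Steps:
L(k) = k² (L(k) = (k + 0)*k = k*k = k²)
m(C) = C (m(C) = C²/C = C)
-10*(9 + m(-5 - 1*(-2))) = -10*(9 + (-5 - 1*(-2))) = -10*(9 + (-5 + 2)) = -10*(9 - 3) = -10*6 = -60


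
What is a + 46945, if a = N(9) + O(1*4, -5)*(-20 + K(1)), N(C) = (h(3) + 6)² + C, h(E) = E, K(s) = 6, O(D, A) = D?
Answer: 46979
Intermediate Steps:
N(C) = 81 + C (N(C) = (3 + 6)² + C = 9² + C = 81 + C)
a = 34 (a = (81 + 9) + (1*4)*(-20 + 6) = 90 + 4*(-14) = 90 - 56 = 34)
a + 46945 = 34 + 46945 = 46979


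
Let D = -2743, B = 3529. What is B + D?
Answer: 786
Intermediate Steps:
B + D = 3529 - 2743 = 786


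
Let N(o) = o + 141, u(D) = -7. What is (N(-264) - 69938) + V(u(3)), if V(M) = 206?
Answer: -69855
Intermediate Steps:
N(o) = 141 + o
(N(-264) - 69938) + V(u(3)) = ((141 - 264) - 69938) + 206 = (-123 - 69938) + 206 = -70061 + 206 = -69855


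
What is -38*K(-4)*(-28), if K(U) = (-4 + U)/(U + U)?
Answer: 1064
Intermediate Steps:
K(U) = (-4 + U)/(2*U) (K(U) = (-4 + U)/((2*U)) = (-4 + U)*(1/(2*U)) = (-4 + U)/(2*U))
-38*K(-4)*(-28) = -38*(½)*(-4 - 4)/(-4)*(-28) = -38*(½)*(-¼)*(-8)*(-28) = -38*(-28) = 1064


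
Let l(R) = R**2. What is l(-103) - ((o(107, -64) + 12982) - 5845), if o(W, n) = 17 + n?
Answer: 3519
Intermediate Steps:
l(-103) - ((o(107, -64) + 12982) - 5845) = (-103)**2 - (((17 - 64) + 12982) - 5845) = 10609 - ((-47 + 12982) - 5845) = 10609 - (12935 - 5845) = 10609 - 1*7090 = 10609 - 7090 = 3519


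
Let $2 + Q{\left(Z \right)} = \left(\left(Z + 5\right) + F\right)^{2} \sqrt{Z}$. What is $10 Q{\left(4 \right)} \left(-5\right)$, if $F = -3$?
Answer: $-3500$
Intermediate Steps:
$Q{\left(Z \right)} = -2 + \sqrt{Z} \left(2 + Z\right)^{2}$ ($Q{\left(Z \right)} = -2 + \left(\left(Z + 5\right) - 3\right)^{2} \sqrt{Z} = -2 + \left(\left(5 + Z\right) - 3\right)^{2} \sqrt{Z} = -2 + \left(2 + Z\right)^{2} \sqrt{Z} = -2 + \sqrt{Z} \left(2 + Z\right)^{2}$)
$10 Q{\left(4 \right)} \left(-5\right) = 10 \left(-2 + \sqrt{4} \left(2 + 4\right)^{2}\right) \left(-5\right) = 10 \left(-2 + 2 \cdot 6^{2}\right) \left(-5\right) = 10 \left(-2 + 2 \cdot 36\right) \left(-5\right) = 10 \left(-2 + 72\right) \left(-5\right) = 10 \cdot 70 \left(-5\right) = 700 \left(-5\right) = -3500$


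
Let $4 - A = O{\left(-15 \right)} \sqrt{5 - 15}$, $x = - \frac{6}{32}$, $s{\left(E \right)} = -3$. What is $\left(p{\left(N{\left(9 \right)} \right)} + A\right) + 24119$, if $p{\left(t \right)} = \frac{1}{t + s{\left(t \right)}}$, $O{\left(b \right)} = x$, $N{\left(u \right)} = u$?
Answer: $\frac{144739}{6} + \frac{3 i \sqrt{10}}{16} \approx 24123.0 + 0.59293 i$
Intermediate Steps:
$x = - \frac{3}{16}$ ($x = \left(-6\right) \frac{1}{32} = - \frac{3}{16} \approx -0.1875$)
$O{\left(b \right)} = - \frac{3}{16}$
$p{\left(t \right)} = \frac{1}{-3 + t}$ ($p{\left(t \right)} = \frac{1}{t - 3} = \frac{1}{-3 + t}$)
$A = 4 + \frac{3 i \sqrt{10}}{16}$ ($A = 4 - - \frac{3 \sqrt{5 - 15}}{16} = 4 - - \frac{3 \sqrt{-10}}{16} = 4 - - \frac{3 i \sqrt{10}}{16} = 4 + \frac{3 i \sqrt{10}}{16} \approx 4.0 + 0.59293 i$)
$\left(p{\left(N{\left(9 \right)} \right)} + A\right) + 24119 = \left(\frac{1}{-3 + 9} + \left(4 + \frac{3 i \sqrt{10}}{16}\right)\right) + 24119 = \left(\frac{1}{6} + \left(4 + \frac{3 i \sqrt{10}}{16}\right)\right) + 24119 = \left(\frac{25}{6} + \frac{3 i \sqrt{10}}{16}\right) + 24119 = \frac{144739}{6} + \frac{3 i \sqrt{10}}{16}$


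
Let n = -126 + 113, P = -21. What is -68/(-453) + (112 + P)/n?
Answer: -3103/453 ≈ -6.8499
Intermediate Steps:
n = -13
-68/(-453) + (112 + P)/n = -68/(-453) + (112 - 21)/(-13) = -68*(-1/453) + 91*(-1/13) = 68/453 - 7 = -3103/453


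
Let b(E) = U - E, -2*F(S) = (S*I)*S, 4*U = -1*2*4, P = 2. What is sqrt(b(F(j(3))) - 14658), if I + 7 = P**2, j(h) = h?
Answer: I*sqrt(58694)/2 ≈ 121.13*I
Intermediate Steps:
U = -2 (U = (-1*2*4)/4 = (-2*4)/4 = (1/4)*(-8) = -2)
I = -3 (I = -7 + 2**2 = -7 + 4 = -3)
F(S) = 3*S**2/2 (F(S) = -S*(-3)*S/2 = -(-3*S)*S/2 = -(-3)*S**2/2 = 3*S**2/2)
b(E) = -2 - E
sqrt(b(F(j(3))) - 14658) = sqrt((-2 - 3*3**2/2) - 14658) = sqrt((-2 - 3*9/2) - 14658) = sqrt((-2 - 1*27/2) - 14658) = sqrt((-2 - 27/2) - 14658) = sqrt(-31/2 - 14658) = sqrt(-29347/2) = I*sqrt(58694)/2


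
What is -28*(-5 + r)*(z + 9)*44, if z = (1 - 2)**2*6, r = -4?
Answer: 166320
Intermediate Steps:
z = 6 (z = (-1)**2*6 = 1*6 = 6)
-28*(-5 + r)*(z + 9)*44 = -28*(-5 - 4)*(6 + 9)*44 = -(-252)*15*44 = -28*(-135)*44 = 3780*44 = 166320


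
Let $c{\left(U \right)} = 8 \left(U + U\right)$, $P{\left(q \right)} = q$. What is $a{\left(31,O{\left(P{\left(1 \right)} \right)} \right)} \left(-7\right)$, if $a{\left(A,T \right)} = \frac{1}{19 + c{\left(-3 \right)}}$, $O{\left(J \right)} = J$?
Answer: $\frac{7}{29} \approx 0.24138$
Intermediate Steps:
$c{\left(U \right)} = 16 U$ ($c{\left(U \right)} = 8 \cdot 2 U = 16 U$)
$a{\left(A,T \right)} = - \frac{1}{29}$ ($a{\left(A,T \right)} = \frac{1}{19 + 16 \left(-3\right)} = \frac{1}{19 - 48} = \frac{1}{-29} = - \frac{1}{29}$)
$a{\left(31,O{\left(P{\left(1 \right)} \right)} \right)} \left(-7\right) = \left(- \frac{1}{29}\right) \left(-7\right) = \frac{7}{29}$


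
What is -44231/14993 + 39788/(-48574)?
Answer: -124773549/33103181 ≈ -3.7692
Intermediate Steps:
-44231/14993 + 39788/(-48574) = -44231*1/14993 + 39788*(-1/48574) = -4021/1363 - 19894/24287 = -124773549/33103181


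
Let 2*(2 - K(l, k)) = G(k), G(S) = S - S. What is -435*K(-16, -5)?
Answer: -870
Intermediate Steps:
G(S) = 0
K(l, k) = 2 (K(l, k) = 2 - ½*0 = 2 + 0 = 2)
-435*K(-16, -5) = -435*2 = -870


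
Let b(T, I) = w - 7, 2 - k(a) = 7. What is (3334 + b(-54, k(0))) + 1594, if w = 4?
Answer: 4925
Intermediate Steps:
k(a) = -5 (k(a) = 2 - 1*7 = 2 - 7 = -5)
b(T, I) = -3 (b(T, I) = 4 - 7 = -3)
(3334 + b(-54, k(0))) + 1594 = (3334 - 3) + 1594 = 3331 + 1594 = 4925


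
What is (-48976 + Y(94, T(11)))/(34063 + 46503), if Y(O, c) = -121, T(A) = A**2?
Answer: -49097/80566 ≈ -0.60940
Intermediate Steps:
(-48976 + Y(94, T(11)))/(34063 + 46503) = (-48976 - 121)/(34063 + 46503) = -49097/80566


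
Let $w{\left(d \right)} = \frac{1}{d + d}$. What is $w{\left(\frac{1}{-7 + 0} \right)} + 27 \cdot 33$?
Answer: $\frac{1775}{2} \approx 887.5$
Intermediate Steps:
$w{\left(d \right)} = \frac{1}{2 d}$
$w{\left(\frac{1}{-7 + 0} \right)} + 27 \cdot 33 = \frac{1}{2 \frac{1}{-7 + 0}} + 27 \cdot 33 = \frac{1}{2 \frac{1}{-7}} + 891 = \frac{1}{2 \left(- \frac{1}{7}\right)} + 891 = \frac{1}{2} \left(-7\right) + 891 = - \frac{7}{2} + 891 = \frac{1775}{2}$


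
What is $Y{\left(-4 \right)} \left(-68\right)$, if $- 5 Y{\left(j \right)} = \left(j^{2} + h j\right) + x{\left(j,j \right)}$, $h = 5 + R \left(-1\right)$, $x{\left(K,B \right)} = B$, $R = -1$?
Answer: $- \frac{816}{5} \approx -163.2$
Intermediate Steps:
$h = 6$ ($h = 5 - -1 = 5 + 1 = 6$)
$Y{\left(j \right)} = - \frac{7 j}{5} - \frac{j^{2}}{5}$ ($Y{\left(j \right)} = - \frac{\left(j^{2} + 6 j\right) + j}{5} = - \frac{j^{2} + 7 j}{5} = - \frac{7 j}{5} - \frac{j^{2}}{5}$)
$Y{\left(-4 \right)} \left(-68\right) = \frac{1}{5} \left(-4\right) \left(-7 - -4\right) \left(-68\right) = \frac{1}{5} \left(-4\right) \left(-7 + 4\right) \left(-68\right) = \frac{1}{5} \left(-4\right) \left(-3\right) \left(-68\right) = \frac{12}{5} \left(-68\right) = - \frac{816}{5}$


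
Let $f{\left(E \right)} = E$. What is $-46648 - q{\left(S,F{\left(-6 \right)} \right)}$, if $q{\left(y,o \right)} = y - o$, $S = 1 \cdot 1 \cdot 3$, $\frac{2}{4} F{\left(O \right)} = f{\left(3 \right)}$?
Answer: $-46645$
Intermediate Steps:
$F{\left(O \right)} = 6$ ($F{\left(O \right)} = 2 \cdot 3 = 6$)
$S = 3$ ($S = 1 \cdot 3 = 3$)
$-46648 - q{\left(S,F{\left(-6 \right)} \right)} = -46648 - \left(3 - 6\right) = -46648 - -3 = -46648 + 3 = -46645$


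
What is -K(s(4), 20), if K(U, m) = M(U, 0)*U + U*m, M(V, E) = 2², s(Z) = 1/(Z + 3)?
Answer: -24/7 ≈ -3.4286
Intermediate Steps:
s(Z) = 1/(3 + Z)
M(V, E) = 4
K(U, m) = 4*U + U*m
-K(s(4), 20) = -(4 + 20)/(3 + 4) = -24/7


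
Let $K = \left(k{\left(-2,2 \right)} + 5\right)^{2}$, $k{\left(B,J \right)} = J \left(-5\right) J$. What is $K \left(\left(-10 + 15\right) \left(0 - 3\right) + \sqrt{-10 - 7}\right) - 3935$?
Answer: $-7310 + 225 i \sqrt{17} \approx -7310.0 + 927.7 i$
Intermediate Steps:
$k{\left(B,J \right)} = - 5 J^{2}$ ($k{\left(B,J \right)} = - 5 J J = - 5 J^{2}$)
$K = 225$ ($K = \left(- 5 \cdot 2^{2} + 5\right)^{2} = \left(\left(-5\right) 4 + 5\right)^{2} = \left(-20 + 5\right)^{2} = \left(-15\right)^{2} = 225$)
$K \left(\left(-10 + 15\right) \left(0 - 3\right) + \sqrt{-10 - 7}\right) - 3935 = 225 \left(\left(-10 + 15\right) \left(0 - 3\right) + \sqrt{-10 - 7}\right) - 3935 = 225 \left(5 \left(-3\right) + \sqrt{-17}\right) - 3935 = 225 \left(-15 + i \sqrt{17}\right) - 3935 = \left(-3375 + 225 i \sqrt{17}\right) - 3935 = -7310 + 225 i \sqrt{17}$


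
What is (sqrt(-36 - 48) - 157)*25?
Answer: -3925 + 50*I*sqrt(21) ≈ -3925.0 + 229.13*I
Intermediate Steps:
(sqrt(-36 - 48) - 157)*25 = (sqrt(-84) - 157)*25 = (2*I*sqrt(21) - 157)*25 = (-157 + 2*I*sqrt(21))*25 = -3925 + 50*I*sqrt(21)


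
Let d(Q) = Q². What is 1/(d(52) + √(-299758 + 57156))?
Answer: 1352/3777109 - I*√242602/7554218 ≈ 0.00035795 - 6.5202e-5*I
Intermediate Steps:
1/(d(52) + √(-299758 + 57156)) = 1/(52² + √(-299758 + 57156)) = 1/(2704 + √(-242602)) = 1/(2704 + I*√242602)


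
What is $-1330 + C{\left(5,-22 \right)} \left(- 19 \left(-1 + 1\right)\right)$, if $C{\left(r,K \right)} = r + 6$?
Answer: $-1330$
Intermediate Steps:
$C{\left(r,K \right)} = 6 + r$
$-1330 + C{\left(5,-22 \right)} \left(- 19 \left(-1 + 1\right)\right) = -1330 + \left(6 + 5\right) \left(- 19 \left(-1 + 1\right)\right) = -1330 + 11 \left(\left(-19\right) 0\right) = -1330 + 11 \cdot 0 = -1330 + 0 = -1330$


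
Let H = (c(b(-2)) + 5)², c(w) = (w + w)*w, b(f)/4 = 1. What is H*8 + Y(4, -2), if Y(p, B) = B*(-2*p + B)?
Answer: 10972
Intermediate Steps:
b(f) = 4 (b(f) = 4*1 = 4)
c(w) = 2*w² (c(w) = (2*w)*w = 2*w²)
Y(p, B) = B*(B - 2*p)
H = 1369 (H = (2*4² + 5)² = (2*16 + 5)² = (32 + 5)² = 37² = 1369)
H*8 + Y(4, -2) = 1369*8 - 2*(-2 - 2*4) = 10952 - 2*(-2 - 8) = 10952 - 2*(-10) = 10952 + 20 = 10972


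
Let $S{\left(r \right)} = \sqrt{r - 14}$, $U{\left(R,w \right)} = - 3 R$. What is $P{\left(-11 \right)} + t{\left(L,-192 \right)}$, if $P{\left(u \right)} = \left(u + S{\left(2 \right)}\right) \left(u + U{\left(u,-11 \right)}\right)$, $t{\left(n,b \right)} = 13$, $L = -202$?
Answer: $-229 + 44 i \sqrt{3} \approx -229.0 + 76.21 i$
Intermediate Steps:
$S{\left(r \right)} = \sqrt{-14 + r}$
$P{\left(u \right)} = - 2 u \left(u + 2 i \sqrt{3}\right)$ ($P{\left(u \right)} = \left(u + \sqrt{-14 + 2}\right) \left(u - 3 u\right) = \left(u + \sqrt{-12}\right) \left(- 2 u\right) = \left(u + 2 i \sqrt{3}\right) \left(- 2 u\right) = - 2 u \left(u + 2 i \sqrt{3}\right)$)
$P{\left(-11 \right)} + t{\left(L,-192 \right)} = 2 \left(-11\right) \left(\left(-1\right) \left(-11\right) - 2 i \sqrt{3}\right) + 13 = 2 \left(-11\right) \left(11 - 2 i \sqrt{3}\right) + 13 = \left(-242 + 44 i \sqrt{3}\right) + 13 = -229 + 44 i \sqrt{3}$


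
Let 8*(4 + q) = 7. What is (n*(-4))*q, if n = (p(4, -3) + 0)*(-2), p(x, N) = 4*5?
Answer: -500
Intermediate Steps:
p(x, N) = 20
q = -25/8 (q = -4 + (⅛)*7 = -4 + 7/8 = -25/8 ≈ -3.1250)
n = -40 (n = (20 + 0)*(-2) = 20*(-2) = -40)
(n*(-4))*q = -40*(-4)*(-25/8) = 160*(-25/8) = -500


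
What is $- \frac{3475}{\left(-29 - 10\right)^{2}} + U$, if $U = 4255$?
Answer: $\frac{6468380}{1521} \approx 4252.7$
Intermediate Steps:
$- \frac{3475}{\left(-29 - 10\right)^{2}} + U = - \frac{3475}{\left(-29 - 10\right)^{2}} + 4255 = - \frac{3475}{\left(-39\right)^{2}} + 4255 = - \frac{3475}{1521} + 4255 = \frac{6468380}{1521}$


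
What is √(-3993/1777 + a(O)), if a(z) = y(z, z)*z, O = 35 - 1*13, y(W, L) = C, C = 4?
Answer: √270784591/1777 ≈ 9.2603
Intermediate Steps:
y(W, L) = 4
O = 22 (O = 35 - 13 = 22)
a(z) = 4*z
√(-3993/1777 + a(O)) = √(-3993/1777 + 4*22) = √(-3993*1/1777 + 88) = √(-3993/1777 + 88) = √(152383/1777) = √270784591/1777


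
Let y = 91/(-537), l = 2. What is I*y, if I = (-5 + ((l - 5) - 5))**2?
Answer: -15379/537 ≈ -28.639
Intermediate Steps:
I = 169 (I = (-5 + ((2 - 5) - 5))**2 = (-5 + (-3 - 5))**2 = (-5 - 8)**2 = (-13)**2 = 169)
y = -91/537 (y = 91*(-1/537) = -91/537 ≈ -0.16946)
I*y = 169*(-91/537) = -15379/537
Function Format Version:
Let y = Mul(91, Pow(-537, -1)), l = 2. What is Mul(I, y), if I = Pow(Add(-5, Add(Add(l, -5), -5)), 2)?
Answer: Rational(-15379, 537) ≈ -28.639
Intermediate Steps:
I = 169 (I = Pow(Add(-5, Add(Add(2, -5), -5)), 2) = Pow(Add(-5, Add(-3, -5)), 2) = Pow(Add(-5, -8), 2) = Pow(-13, 2) = 169)
y = Rational(-91, 537) (y = Mul(91, Rational(-1, 537)) = Rational(-91, 537) ≈ -0.16946)
Mul(I, y) = Mul(169, Rational(-91, 537)) = Rational(-15379, 537)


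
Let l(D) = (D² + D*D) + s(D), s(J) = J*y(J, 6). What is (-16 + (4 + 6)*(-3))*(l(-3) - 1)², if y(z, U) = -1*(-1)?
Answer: -9016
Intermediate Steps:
y(z, U) = 1
s(J) = J (s(J) = J*1 = J)
l(D) = D + 2*D² (l(D) = (D² + D*D) + D = (D² + D²) + D = 2*D² + D = D + 2*D²)
(-16 + (4 + 6)*(-3))*(l(-3) - 1)² = (-16 + (4 + 6)*(-3))*(-3*(1 + 2*(-3)) - 1)² = (-16 + 10*(-3))*(-3*(1 - 6) - 1)² = (-16 - 30)*(-3*(-5) - 1)² = -46*(15 - 1)² = -46*14² = -46*196 = -9016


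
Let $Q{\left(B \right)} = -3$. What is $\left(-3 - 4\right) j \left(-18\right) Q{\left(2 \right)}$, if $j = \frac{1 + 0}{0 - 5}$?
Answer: $\frac{378}{5} \approx 75.6$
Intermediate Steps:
$j = - \frac{1}{5}$ ($j = 1 \frac{1}{-5} = 1 \left(- \frac{1}{5}\right) = - \frac{1}{5} \approx -0.2$)
$\left(-3 - 4\right) j \left(-18\right) Q{\left(2 \right)} = \left(-3 - 4\right) \left(- \frac{1}{5}\right) \left(-18\right) \left(-3\right) = \left(-7\right) \left(- \frac{1}{5}\right) \left(-18\right) \left(-3\right) = \frac{7}{5} \left(-18\right) \left(-3\right) = \left(- \frac{126}{5}\right) \left(-3\right) = \frac{378}{5}$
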